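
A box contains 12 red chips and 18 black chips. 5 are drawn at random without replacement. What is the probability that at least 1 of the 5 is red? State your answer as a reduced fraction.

1063/1131

There are C(30,5) = 142506 ways to choose the 5.
The complement is all 5 are black: C(18,5) = 8568.
Probability = 1 − 8568/142506 = 133938/142506 = 1063/1131.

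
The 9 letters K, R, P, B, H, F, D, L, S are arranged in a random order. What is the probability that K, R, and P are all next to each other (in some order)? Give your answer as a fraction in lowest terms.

There are 9! = 362880 arrangements.
Treat the three as one block: 7! placements × 3! orders within the block = 5040·6 = 30240.
Probability = 30240/362880 = 1/12.

1/12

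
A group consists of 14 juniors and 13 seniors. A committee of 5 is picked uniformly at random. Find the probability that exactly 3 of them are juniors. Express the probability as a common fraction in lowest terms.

The sample space is all 5-subsets of the 27: C(27,5) = 80730.
Selections with exactly 3 juniors: choose 3 of the 14 juniors and 2 of the 13 seniors, C(14,3)·C(13,2) = 364·78 = 28392.
Probability = 28392/80730 = 364/1035.

364/1035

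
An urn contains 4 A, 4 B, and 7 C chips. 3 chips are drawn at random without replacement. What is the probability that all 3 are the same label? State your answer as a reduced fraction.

43/455

There are C(15,3) = 455 ways to draw 3 chips.
All same label: C(4,3) + C(4,3) + C(7,3) = 4 + 4 + 35 = 43.
Probability = 43/455.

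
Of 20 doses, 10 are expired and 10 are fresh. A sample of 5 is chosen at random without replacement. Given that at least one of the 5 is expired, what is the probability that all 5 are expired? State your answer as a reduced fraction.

21/1271

Work in counts. Selections with at least one expired: C(20,5) − C(10,5) = 15504 − 252 = 15252.
Of those, selections where all 5 are expired: C(10,5) = 252.
Conditional probability = 252/15252 = 21/1271.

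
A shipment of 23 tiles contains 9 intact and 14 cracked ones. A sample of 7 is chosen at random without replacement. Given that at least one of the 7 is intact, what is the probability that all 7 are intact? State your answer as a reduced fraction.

Work in counts. Selections with at least one intact: C(23,7) − C(14,7) = 245157 − 3432 = 241725.
Of those, selections where all 7 are intact: C(9,7) = 36.
Conditional probability = 36/241725 = 12/80575.

12/80575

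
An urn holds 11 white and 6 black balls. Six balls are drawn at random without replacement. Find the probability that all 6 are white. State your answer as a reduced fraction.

There are C(17,6) = 12376 possible selections.
Selections with all white: C(11,6) = 462.
Probability = 462/12376 = 33/884.

33/884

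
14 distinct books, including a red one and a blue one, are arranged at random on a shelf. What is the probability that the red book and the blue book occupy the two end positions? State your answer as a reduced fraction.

1/91

There are 14! = 87178291200 arrangements.
Place the red book and the blue book at the ends in 2 ways, arrange the remaining 12 in 12! = 479001600 ways: 2·479001600 = 958003200.
Probability = 958003200/87178291200 = 1/91.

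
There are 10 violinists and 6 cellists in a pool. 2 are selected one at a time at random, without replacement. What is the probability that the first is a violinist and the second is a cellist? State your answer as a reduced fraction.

1/4

Multiply the conditional probabilities at each draw: 10/16 · 6/15 = 60/240 = 1/4.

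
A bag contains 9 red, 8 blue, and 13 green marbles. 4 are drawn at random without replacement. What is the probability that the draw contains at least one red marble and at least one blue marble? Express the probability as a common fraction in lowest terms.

There are C(30,4) = 27405 possible draws.
By inclusion-exclusion on the complements, draws missing all red or all blue: C(21,4) + C(22,4) − C(13,4) = 5985 + 7315 − 715 = 12585.
So draws with at least one of each: 27405 − 12585 = 14820, probability 14820/27405 = 988/1827.

988/1827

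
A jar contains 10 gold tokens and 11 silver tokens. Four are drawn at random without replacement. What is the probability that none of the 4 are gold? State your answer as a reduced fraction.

There are C(21,4) = 5985 possible selections.
Selections with no gold (all silver): C(11,4) = 330.
Probability = 330/5985 = 22/399.

22/399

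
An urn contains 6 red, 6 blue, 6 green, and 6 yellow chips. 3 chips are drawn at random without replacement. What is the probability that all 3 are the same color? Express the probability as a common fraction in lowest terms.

There are C(24,3) = 2024 ways to draw 3 chips.
All same color: C(6,3) + C(6,3) + C(6,3) + C(6,3) = 20 + 20 + 20 + 20 = 80.
Probability = 80/2024 = 10/253.

10/253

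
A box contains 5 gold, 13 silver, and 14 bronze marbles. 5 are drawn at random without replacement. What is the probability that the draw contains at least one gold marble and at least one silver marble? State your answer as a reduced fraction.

3965/7192

There are C(32,5) = 201376 possible draws.
By inclusion-exclusion on the complements, draws missing all gold or all silver: C(27,5) + C(19,5) − C(14,5) = 80730 + 11628 − 2002 = 90356.
So draws with at least one of each: 201376 − 90356 = 111020, probability 111020/201376 = 3965/7192.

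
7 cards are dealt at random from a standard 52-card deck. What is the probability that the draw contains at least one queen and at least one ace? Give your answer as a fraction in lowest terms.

3105873/16723070

There are C(52,7) = 133784560 possible draws.
By inclusion-exclusion on the complements, draws missing all queens or all aces: C(48,7) + C(48,7) − C(44,7) = 73629072 + 73629072 − 38320568 = 108937576.
So draws with at least one of each: 133784560 − 108937576 = 24846984, probability 24846984/133784560 = 3105873/16723070.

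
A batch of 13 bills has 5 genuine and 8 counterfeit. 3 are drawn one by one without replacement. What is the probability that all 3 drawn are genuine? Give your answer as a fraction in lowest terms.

5/143

Multiply the conditional probabilities at each draw: 5/13 · 4/12 · 3/11 = 60/1716 = 5/143.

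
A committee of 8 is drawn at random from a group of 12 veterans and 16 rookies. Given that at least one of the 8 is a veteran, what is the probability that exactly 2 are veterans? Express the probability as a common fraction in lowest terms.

1232/7215

Work in counts. Selections with at least one veteran: C(28,8) − C(16,8) = 3108105 − 12870 = 3095235.
Of those, selections where exactly 2 are veterans: C(12,2)·C(16,6) = 66·8008 = 528528.
Conditional probability = 528528/3095235 = 1232/7215.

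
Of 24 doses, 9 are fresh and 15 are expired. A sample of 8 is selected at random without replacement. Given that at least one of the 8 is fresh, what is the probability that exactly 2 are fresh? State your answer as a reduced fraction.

Work in counts. Selections with at least one fresh: C(24,8) − C(15,8) = 735471 − 6435 = 729036.
Of those, selections where exactly 2 are fresh: C(9,2)·C(15,6) = 36·5005 = 180180.
Conditional probability = 180180/729036 = 65/263.

65/263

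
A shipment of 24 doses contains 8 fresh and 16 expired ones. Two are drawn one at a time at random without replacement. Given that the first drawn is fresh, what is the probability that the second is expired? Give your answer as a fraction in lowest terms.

16/23

After removing one fresh, 23 remain: 7 fresh and 16 expired.
So the probability the next is expired is 16/23.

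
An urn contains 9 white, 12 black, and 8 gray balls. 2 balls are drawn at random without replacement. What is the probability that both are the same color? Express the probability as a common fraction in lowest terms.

65/203

There are C(29,2) = 406 ways to draw 2 balls.
All same color: C(9,2) + C(12,2) + C(8,2) = 36 + 66 + 28 = 130.
Probability = 130/406 = 65/203.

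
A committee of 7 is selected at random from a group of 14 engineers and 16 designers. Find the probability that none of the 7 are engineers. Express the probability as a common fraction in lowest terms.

There are C(30,7) = 2035800 possible selections.
Selections with no engineers (all designers): C(16,7) = 11440.
Probability = 11440/2035800 = 22/3915.

22/3915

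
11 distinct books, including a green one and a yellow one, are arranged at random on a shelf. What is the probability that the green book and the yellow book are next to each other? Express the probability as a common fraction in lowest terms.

2/11

There are 11! = 39916800 arrangements.
Treat the green book and the yellow book as a block: 10! arrangements of the blocks × 2 orders within the block = 2·3628800 = 7257600.
Probability = 7257600/39916800 = 2/11.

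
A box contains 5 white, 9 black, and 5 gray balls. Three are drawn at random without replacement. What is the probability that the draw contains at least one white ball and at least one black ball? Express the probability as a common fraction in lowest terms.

There are C(19,3) = 969 possible draws.
By inclusion-exclusion on the complements, draws missing all white or all black: C(14,3) + C(10,3) − C(5,3) = 364 + 120 − 10 = 474.
So draws with at least one of each: 969 − 474 = 495, probability 495/969 = 165/323.

165/323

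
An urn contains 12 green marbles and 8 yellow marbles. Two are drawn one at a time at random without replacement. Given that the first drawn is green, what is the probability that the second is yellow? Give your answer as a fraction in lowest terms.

After removing one green, 19 remain: 11 green and 8 yellow.
So the probability the next is yellow is 8/19.

8/19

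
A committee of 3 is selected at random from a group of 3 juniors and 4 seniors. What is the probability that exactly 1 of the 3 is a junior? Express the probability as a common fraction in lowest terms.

The sample space is all 3-subsets of the 7: C(7,3) = 35.
Selections with exactly 1 junior: choose 1 of the 3 juniors and 2 of the 4 seniors, C(3,1)·C(4,2) = 3·6 = 18.
Probability = 18/35.

18/35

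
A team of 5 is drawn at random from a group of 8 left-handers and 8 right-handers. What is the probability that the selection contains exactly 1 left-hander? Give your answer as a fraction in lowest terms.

There are C(16,5) = 4368 ways to choose 5 from 16.
Selections with exactly 1 left-hander: choose 1 of the 8 left-handers and 4 of the 8 right-handers, C(8,1)·C(8,4) = 8·70 = 560.
Probability = 560/4368 = 5/39.

5/39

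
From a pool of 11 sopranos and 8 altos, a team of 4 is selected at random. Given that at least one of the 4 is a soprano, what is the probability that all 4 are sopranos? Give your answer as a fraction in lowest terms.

Work in counts. Selections with at least one soprano: C(19,4) − C(8,4) = 3876 − 70 = 3806.
Of those, selections where all 4 are sopranos: C(11,4) = 330.
Conditional probability = 330/3806 = 15/173.

15/173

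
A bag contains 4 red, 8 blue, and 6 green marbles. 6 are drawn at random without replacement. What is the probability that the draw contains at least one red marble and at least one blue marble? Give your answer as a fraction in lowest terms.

3838/4641

There are C(18,6) = 18564 possible draws.
By inclusion-exclusion on the complements, draws missing all red or all blue: C(14,6) + C(10,6) − C(6,6) = 3003 + 210 − 1 = 3212.
So draws with at least one of each: 18564 − 3212 = 15352, probability 15352/18564 = 3838/4641.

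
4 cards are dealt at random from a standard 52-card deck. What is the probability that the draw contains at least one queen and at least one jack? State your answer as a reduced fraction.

There are C(52,4) = 270725 possible draws.
By inclusion-exclusion on the complements, draws missing all queens or all jacks: C(48,4) + C(48,4) − C(44,4) = 194580 + 194580 − 135751 = 253409.
So draws with at least one of each: 270725 − 253409 = 17316, probability 17316/270725 = 1332/20825.

1332/20825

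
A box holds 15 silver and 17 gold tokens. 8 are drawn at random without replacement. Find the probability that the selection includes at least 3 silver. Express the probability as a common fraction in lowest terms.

68483/80910

There are C(32,8) = 10518300 ways to choose the 8.
Count the complement (fewer than 3 silver): C(15,0)·C(17,8) + C(15,1)·C(17,7) + C(15,2)·C(17,6) = 24310 + 291720 + 1299480 = 1615510.
Probability = 1 − 1615510/10518300 = 8902790/10518300 = 68483/80910.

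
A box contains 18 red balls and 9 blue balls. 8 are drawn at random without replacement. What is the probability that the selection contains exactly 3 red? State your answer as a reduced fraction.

3808/82225

Total number of selections: C(27,8) = 2220075.
Selections with exactly 3 red: choose 3 of the 18 red and 5 of the 9 blue, C(18,3)·C(9,5) = 816·126 = 102816.
Probability = 102816/2220075 = 3808/82225.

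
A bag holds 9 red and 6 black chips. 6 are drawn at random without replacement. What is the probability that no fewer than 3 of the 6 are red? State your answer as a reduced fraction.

Total selections: C(15,6) = 5005.
Count the complement (fewer than 3 red): C(9,0)·C(6,6) + C(9,1)·C(6,5) + C(9,2)·C(6,4) = 1 + 54 + 540 = 595.
Probability = 1 − 595/5005 = 4410/5005 = 126/143.

126/143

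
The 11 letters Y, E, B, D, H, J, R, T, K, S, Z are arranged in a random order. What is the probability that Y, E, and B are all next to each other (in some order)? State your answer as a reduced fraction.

3/55

There are 11! = 39916800 arrangements.
Treat the three as one block: 9! placements × 3! orders within the block = 362880·6 = 2177280.
Probability = 2177280/39916800 = 3/55.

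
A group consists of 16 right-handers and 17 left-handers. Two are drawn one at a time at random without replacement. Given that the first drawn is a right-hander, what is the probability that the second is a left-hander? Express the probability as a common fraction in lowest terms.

17/32

After removing one right-hander, 32 remain: 15 right-handers and 17 left-handers.
So the probability the next is a left-hander is 17/32.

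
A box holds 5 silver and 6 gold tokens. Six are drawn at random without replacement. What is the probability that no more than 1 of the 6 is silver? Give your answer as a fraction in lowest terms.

Total selections: C(11,6) = 462.
Favorable selections (no more than 1 silver): C(5,0)·C(6,6) + C(5,1)·C(6,5) = 1 + 30 = 31.
Probability = 31/462.

31/462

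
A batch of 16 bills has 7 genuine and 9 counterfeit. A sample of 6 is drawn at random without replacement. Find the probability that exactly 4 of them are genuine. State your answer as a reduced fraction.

45/286

The sample space is all 6-subsets of the 16: C(16,6) = 8008.
Selections with exactly 4 genuine: choose 4 of the 7 genuine and 2 of the 9 counterfeit, C(7,4)·C(9,2) = 35·36 = 1260.
Probability = 1260/8008 = 45/286.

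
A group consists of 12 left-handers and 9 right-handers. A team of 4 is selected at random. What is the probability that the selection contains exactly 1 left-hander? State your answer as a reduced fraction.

16/95

The sample space is all 4-subsets of the 21: C(21,4) = 5985.
Selections with exactly 1 left-hander: choose 1 of the 12 left-handers and 3 of the 9 right-handers, C(12,1)·C(9,3) = 12·84 = 1008.
Probability = 1008/5985 = 16/95.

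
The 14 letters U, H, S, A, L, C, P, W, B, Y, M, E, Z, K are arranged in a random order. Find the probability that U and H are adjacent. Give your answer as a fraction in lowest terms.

1/7

There are 14! = 87178291200 arrangements.
Treat U and H as a block: 13! arrangements of the blocks × 2 orders within the block = 2·6227020800 = 12454041600.
Probability = 12454041600/87178291200 = 1/7.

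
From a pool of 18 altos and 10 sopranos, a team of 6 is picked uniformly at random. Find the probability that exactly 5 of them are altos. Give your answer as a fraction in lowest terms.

There are C(28,6) = 376740 ways to choose 6 from 28.
Selections with exactly 5 altos: choose 5 of the 18 altos and 1 of the 10 sopranos, C(18,5)·C(10,1) = 8568·10 = 85680.
Probability = 85680/376740 = 68/299.

68/299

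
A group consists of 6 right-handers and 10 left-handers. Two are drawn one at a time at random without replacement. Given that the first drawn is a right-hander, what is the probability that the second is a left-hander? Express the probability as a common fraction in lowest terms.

2/3

After removing one right-hander, 15 remain: 5 right-handers and 10 left-handers.
So the probability the next is a left-hander is 10/15 = 2/3.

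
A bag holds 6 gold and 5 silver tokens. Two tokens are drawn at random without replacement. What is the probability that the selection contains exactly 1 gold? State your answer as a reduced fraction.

There are C(11,2) = 55 ways to choose 2 from 11.
Selections with exactly 1 gold: choose 1 of the 6 gold and 1 of the 5 silver, C(6,1)·C(5,1) = 6·5 = 30.
Probability = 30/55 = 6/11.

6/11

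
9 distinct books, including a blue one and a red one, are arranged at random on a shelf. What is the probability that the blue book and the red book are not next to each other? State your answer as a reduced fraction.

There are 9! = 362880 arrangements.
Arrangements with the blue book and the red book adjacent: 2·8! = 80640.
So not adjacent: 362880 − 80640 = 282240, probability 282240/362880 = 7/9.

7/9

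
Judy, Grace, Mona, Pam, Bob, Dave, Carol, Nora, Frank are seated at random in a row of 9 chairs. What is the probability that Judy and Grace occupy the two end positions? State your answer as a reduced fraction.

There are 9! = 362880 arrangements.
Place Judy and Grace at the ends in 2 ways, arrange the remaining 7 in 7! = 5040 ways: 2·5040 = 10080.
Probability = 10080/362880 = 1/36.

1/36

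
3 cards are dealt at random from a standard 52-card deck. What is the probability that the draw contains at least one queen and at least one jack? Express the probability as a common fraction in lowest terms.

There are C(52,3) = 22100 possible draws.
By inclusion-exclusion on the complements, draws missing all queens or all jacks: C(48,3) + C(48,3) − C(44,3) = 17296 + 17296 − 13244 = 21348.
So draws with at least one of each: 22100 − 21348 = 752, probability 752/22100 = 188/5525.

188/5525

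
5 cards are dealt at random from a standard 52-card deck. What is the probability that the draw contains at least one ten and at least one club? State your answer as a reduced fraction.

229297/866320

There are C(52,5) = 2598960 possible draws.
By inclusion-exclusion on the complements, draws missing all tens or all clubs: C(48,5) + C(39,5) − C(36,5) = 1712304 + 575757 − 376992 = 1911069.
So draws with at least one of each: 2598960 − 1911069 = 687891, probability 687891/2598960 = 229297/866320.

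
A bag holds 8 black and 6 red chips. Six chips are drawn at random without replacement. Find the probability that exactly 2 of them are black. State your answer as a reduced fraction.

20/143

Total number of selections: C(14,6) = 3003.
Selections with exactly 2 black: choose 2 of the 8 black and 4 of the 6 red, C(8,2)·C(6,4) = 28·15 = 420.
Probability = 420/3003 = 20/143.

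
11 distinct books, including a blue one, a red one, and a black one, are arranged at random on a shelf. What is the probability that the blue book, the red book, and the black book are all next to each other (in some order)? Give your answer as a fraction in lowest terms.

There are 11! = 39916800 arrangements.
Treat the three as one block: 9! placements × 3! orders within the block = 362880·6 = 2177280.
Probability = 2177280/39916800 = 3/55.

3/55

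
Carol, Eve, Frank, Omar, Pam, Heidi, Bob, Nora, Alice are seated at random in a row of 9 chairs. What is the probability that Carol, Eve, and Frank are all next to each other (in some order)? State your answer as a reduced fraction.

There are 9! = 362880 arrangements.
Treat the three as one block: 7! placements × 3! orders within the block = 5040·6 = 30240.
Probability = 30240/362880 = 1/12.

1/12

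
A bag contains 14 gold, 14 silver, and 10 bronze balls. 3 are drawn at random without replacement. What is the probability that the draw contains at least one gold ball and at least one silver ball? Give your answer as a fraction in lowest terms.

1127/2109

There are C(38,3) = 8436 possible draws.
By inclusion-exclusion on the complements, draws missing all gold or all silver: C(24,3) + C(24,3) − C(10,3) = 2024 + 2024 − 120 = 3928.
So draws with at least one of each: 8436 − 3928 = 4508, probability 4508/8436 = 1127/2109.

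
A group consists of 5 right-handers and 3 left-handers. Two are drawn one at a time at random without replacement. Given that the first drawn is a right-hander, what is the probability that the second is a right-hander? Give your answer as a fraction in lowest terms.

4/7

After removing one right-hander, 7 remain: 4 right-handers and 3 left-handers.
So the probability the next is a right-hander is 4/7.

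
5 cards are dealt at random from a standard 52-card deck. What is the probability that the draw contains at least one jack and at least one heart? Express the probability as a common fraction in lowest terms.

229297/866320

There are C(52,5) = 2598960 possible draws.
By inclusion-exclusion on the complements, draws missing all jacks or all hearts: C(48,5) + C(39,5) − C(36,5) = 1712304 + 575757 − 376992 = 1911069.
So draws with at least one of each: 2598960 − 1911069 = 687891, probability 687891/2598960 = 229297/866320.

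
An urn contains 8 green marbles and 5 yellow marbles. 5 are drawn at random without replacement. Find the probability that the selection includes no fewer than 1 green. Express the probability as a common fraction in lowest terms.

Total selections: C(13,5) = 1287.
The complement is all 5 are yellow: C(5,5) = 1.
Probability = 1 − 1/1287 = 1286/1287.

1286/1287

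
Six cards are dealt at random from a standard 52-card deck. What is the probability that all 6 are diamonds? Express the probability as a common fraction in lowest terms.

There are C(52,6) = 20358520 possible 6-card hands.
Hands that are all diamonds: C(13,6) = 1716.
Probability = 1716/20358520 = 33/391510.

33/391510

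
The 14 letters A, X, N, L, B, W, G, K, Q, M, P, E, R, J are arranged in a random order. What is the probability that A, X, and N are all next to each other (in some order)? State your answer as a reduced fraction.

3/91

There are 14! = 87178291200 arrangements.
Treat the three as one block: 12! placements × 3! orders within the block = 479001600·6 = 2874009600.
Probability = 2874009600/87178291200 = 3/91.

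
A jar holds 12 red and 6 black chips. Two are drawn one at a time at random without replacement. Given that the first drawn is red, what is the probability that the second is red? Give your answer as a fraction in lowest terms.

11/17

After removing one red, 17 remain: 11 red and 6 black.
So the probability the next is red is 11/17.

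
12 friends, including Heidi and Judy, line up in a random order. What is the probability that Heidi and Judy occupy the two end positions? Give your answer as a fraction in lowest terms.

1/66

There are 12! = 479001600 arrangements.
Place Heidi and Judy at the ends in 2 ways, arrange the remaining 10 in 10! = 3628800 ways: 2·3628800 = 7257600.
Probability = 7257600/479001600 = 1/66.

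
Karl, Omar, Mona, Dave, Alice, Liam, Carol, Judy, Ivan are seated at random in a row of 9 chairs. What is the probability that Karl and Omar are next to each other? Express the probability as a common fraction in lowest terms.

There are 9! = 362880 arrangements.
Treat Karl and Omar as a block: 8! arrangements of the blocks × 2 orders within the block = 2·40320 = 80640.
Probability = 80640/362880 = 2/9.

2/9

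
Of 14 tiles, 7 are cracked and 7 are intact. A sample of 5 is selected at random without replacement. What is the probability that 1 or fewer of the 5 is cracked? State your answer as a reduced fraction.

19/143

Total selections: C(14,5) = 2002.
Favorable selections (1 or fewer cracked): C(7,0)·C(7,5) + C(7,1)·C(7,4) = 21 + 245 = 266.
Probability = 266/2002 = 19/143.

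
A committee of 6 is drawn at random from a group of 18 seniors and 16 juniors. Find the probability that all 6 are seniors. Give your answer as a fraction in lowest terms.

273/19778

There are C(34,6) = 1344904 possible selections.
Selections with all seniors: C(18,6) = 18564.
Probability = 18564/1344904 = 273/19778.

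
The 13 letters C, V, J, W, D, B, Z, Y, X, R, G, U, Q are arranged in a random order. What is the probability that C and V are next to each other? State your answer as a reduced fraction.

2/13

There are 13! = 6227020800 arrangements.
Treat C and V as a block: 12! arrangements of the blocks × 2 orders within the block = 2·479001600 = 958003200.
Probability = 958003200/6227020800 = 2/13.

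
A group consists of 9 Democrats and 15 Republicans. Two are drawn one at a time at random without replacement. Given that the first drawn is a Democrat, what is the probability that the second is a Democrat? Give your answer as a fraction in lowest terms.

After removing one Democrat, 23 remain: 8 Democrats and 15 Republicans.
So the probability the next is a Democrat is 8/23.

8/23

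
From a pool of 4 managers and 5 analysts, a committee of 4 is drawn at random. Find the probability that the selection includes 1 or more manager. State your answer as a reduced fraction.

121/126

There are C(9,4) = 126 ways to choose the 4.
The complement is all 4 are analysts: C(5,4) = 5.
Probability = 1 − 5/126 = 121/126.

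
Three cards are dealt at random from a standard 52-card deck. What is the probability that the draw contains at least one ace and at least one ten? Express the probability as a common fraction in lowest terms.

188/5525

There are C(52,3) = 22100 possible draws.
By inclusion-exclusion on the complements, draws missing all aces or all tens: C(48,3) + C(48,3) − C(44,3) = 17296 + 17296 − 13244 = 21348.
So draws with at least one of each: 22100 − 21348 = 752, probability 752/22100 = 188/5525.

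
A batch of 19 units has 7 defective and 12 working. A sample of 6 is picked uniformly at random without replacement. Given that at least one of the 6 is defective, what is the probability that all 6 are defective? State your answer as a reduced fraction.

Work in counts. Selections with at least one defective: C(19,6) − C(12,6) = 27132 − 924 = 26208.
Of those, selections where all 6 are defective: C(7,6) = 7.
Conditional probability = 7/26208 = 1/3744.

1/3744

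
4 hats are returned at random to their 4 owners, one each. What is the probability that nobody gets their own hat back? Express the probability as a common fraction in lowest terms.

3/8

There are 4! = 24 assignments.
By inclusion-exclusion, assignments with no fixed points: C(4,0)·4! − C(4,1)·3! + C(4,2)·2! − C(4,3)·1! + C(4,4)·0! = 9.
Probability = 9/24 = 3/8.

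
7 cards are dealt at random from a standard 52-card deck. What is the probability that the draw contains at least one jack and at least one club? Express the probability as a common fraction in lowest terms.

53122231/133784560

There are C(52,7) = 133784560 possible draws.
By inclusion-exclusion on the complements, draws missing all jacks or all clubs: C(48,7) + C(39,7) − C(36,7) = 73629072 + 15380937 − 8347680 = 80662329.
So draws with at least one of each: 133784560 − 80662329 = 53122231, probability 53122231/133784560.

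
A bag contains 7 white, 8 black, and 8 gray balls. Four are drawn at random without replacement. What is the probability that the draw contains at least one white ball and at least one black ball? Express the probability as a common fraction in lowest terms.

There are C(23,4) = 8855 possible draws.
By inclusion-exclusion on the complements, draws missing all white or all black: C(16,4) + C(15,4) − C(8,4) = 1820 + 1365 − 70 = 3115.
So draws with at least one of each: 8855 − 3115 = 5740, probability 5740/8855 = 164/253.

164/253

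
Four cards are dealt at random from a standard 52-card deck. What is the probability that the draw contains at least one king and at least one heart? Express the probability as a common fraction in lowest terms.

52799/270725

There are C(52,4) = 270725 possible draws.
By inclusion-exclusion on the complements, draws missing all kings or all hearts: C(48,4) + C(39,4) − C(36,4) = 194580 + 82251 − 58905 = 217926.
So draws with at least one of each: 270725 − 217926 = 52799, probability 52799/270725.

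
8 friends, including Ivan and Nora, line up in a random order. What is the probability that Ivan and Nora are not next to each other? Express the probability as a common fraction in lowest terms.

There are 8! = 40320 arrangements.
Arrangements with Ivan and Nora adjacent: 2·7! = 10080.
So not adjacent: 40320 − 10080 = 30240, probability 30240/40320 = 3/4.

3/4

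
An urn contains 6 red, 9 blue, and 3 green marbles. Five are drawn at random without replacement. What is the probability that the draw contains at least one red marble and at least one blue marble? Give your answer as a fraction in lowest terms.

There are C(18,5) = 8568 possible draws.
By inclusion-exclusion on the complements, draws missing all red or all blue: C(12,5) + C(9,5) − C(3,5) = 792 + 126 − 0 = 918.
So draws with at least one of each: 8568 − 918 = 7650, probability 7650/8568 = 25/28.

25/28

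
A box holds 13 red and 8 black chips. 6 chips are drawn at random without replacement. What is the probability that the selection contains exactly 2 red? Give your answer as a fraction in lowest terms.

The sample space is all 6-subsets of the 21: C(21,6) = 54264.
Selections with exactly 2 red: choose 2 of the 13 red and 4 of the 8 black, C(13,2)·C(8,4) = 78·70 = 5460.
Probability = 5460/54264 = 65/646.

65/646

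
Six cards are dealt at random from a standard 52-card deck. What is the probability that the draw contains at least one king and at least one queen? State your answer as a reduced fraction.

718637/5089630

There are C(52,6) = 20358520 possible draws.
By inclusion-exclusion on the complements, draws missing all kings or all queens: C(48,6) + C(48,6) − C(44,6) = 12271512 + 12271512 − 7059052 = 17483972.
So draws with at least one of each: 20358520 − 17483972 = 2874548, probability 2874548/20358520 = 718637/5089630.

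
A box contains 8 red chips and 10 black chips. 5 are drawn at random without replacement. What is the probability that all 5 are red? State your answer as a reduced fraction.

There are C(18,5) = 8568 possible selections.
Selections with all red: C(8,5) = 56.
Probability = 56/8568 = 1/153.

1/153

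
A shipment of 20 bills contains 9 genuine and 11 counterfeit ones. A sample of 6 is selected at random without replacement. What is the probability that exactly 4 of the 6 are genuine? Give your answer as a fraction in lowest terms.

231/1292

There are C(20,6) = 38760 ways to choose 6 from 20.
Selections with exactly 4 genuine: choose 4 of the 9 genuine and 2 of the 11 counterfeit, C(9,4)·C(11,2) = 126·55 = 6930.
Probability = 6930/38760 = 231/1292.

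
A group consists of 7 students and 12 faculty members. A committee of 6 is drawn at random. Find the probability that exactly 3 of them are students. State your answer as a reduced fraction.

The sample space is all 6-subsets of the 19: C(19,6) = 27132.
Selections with exactly 3 students: choose 3 of the 7 students and 3 of the 12 faculty members, C(7,3)·C(12,3) = 35·220 = 7700.
Probability = 7700/27132 = 275/969.

275/969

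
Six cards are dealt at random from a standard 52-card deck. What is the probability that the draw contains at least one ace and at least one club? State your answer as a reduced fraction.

6772177/20358520

There are C(52,6) = 20358520 possible draws.
By inclusion-exclusion on the complements, draws missing all aces or all clubs: C(48,6) + C(39,6) − C(36,6) = 12271512 + 3262623 − 1947792 = 13586343.
So draws with at least one of each: 20358520 − 13586343 = 6772177, probability 6772177/20358520.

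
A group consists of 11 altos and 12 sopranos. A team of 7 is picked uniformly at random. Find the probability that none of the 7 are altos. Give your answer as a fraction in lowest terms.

24/7429

There are C(23,7) = 245157 possible selections.
Selections with no altos (all sopranos): C(12,7) = 792.
Probability = 792/245157 = 24/7429.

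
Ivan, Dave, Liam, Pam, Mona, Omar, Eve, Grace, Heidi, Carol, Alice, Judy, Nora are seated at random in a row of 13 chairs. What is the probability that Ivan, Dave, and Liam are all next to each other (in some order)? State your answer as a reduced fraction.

1/26

There are 13! = 6227020800 arrangements.
Treat the three as one block: 11! placements × 3! orders within the block = 39916800·6 = 239500800.
Probability = 239500800/6227020800 = 1/26.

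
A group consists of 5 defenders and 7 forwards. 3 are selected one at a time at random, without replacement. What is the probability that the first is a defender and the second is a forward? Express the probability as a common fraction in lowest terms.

Multiply the conditional probabilities at each draw: 5/12 · 7/11 = 35/132.

35/132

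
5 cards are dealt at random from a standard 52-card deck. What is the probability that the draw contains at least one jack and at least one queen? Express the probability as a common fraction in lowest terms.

There are C(52,5) = 2598960 possible draws.
By inclusion-exclusion on the complements, draws missing all jacks or all queens: C(48,5) + C(48,5) − C(44,5) = 1712304 + 1712304 − 1086008 = 2338600.
So draws with at least one of each: 2598960 − 2338600 = 260360, probability 260360/2598960 = 6509/64974.

6509/64974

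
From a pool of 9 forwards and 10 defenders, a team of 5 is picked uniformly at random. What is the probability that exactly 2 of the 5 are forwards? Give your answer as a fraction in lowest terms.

120/323

There are C(19,5) = 11628 ways to choose 5 from 19.
Selections with exactly 2 forwards: choose 2 of the 9 forwards and 3 of the 10 defenders, C(9,2)·C(10,3) = 36·120 = 4320.
Probability = 4320/11628 = 120/323.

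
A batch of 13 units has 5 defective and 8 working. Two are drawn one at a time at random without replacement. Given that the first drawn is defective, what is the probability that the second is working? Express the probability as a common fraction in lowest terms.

2/3

After removing one defective, 12 remain: 4 defective and 8 working.
So the probability the next is working is 8/12 = 2/3.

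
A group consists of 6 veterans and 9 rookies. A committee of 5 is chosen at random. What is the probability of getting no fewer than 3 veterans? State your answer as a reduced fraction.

There are C(15,5) = 3003 ways to choose the 5.
Favorable selections (no fewer than 3 veterans): C(6,3)·C(9,2) + C(6,4)·C(9,1) + C(6,5)·C(9,0) = 720 + 135 + 6 = 861.
Probability = 861/3003 = 41/143.

41/143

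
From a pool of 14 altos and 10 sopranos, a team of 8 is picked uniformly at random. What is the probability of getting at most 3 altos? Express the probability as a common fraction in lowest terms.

Total selections: C(24,8) = 735471.
Favorable selections (at most 3 altos): C(14,0)·C(10,8) + C(14,1)·C(10,7) + C(14,2)·C(10,6) + C(14,3)·C(10,5) = 45 + 1680 + 19110 + 91728 = 112563.
Probability = 112563/735471 = 1137/7429.

1137/7429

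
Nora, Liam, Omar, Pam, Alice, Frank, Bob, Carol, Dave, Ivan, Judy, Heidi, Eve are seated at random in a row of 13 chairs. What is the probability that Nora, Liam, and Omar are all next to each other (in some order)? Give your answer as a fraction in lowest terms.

1/26

There are 13! = 6227020800 arrangements.
Treat the three as one block: 11! placements × 3! orders within the block = 39916800·6 = 239500800.
Probability = 239500800/6227020800 = 1/26.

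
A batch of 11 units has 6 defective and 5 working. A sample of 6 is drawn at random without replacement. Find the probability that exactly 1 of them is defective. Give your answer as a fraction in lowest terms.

1/77

The sample space is all 6-subsets of the 11: C(11,6) = 462.
Selections with exactly 1 defective: choose 1 of the 6 defective and 5 of the 5 working, C(6,1)·C(5,5) = 6·1 = 6.
Probability = 6/462 = 1/77.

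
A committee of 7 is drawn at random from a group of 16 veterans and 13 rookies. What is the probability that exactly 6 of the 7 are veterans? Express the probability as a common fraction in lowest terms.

2002/30015

There are C(29,7) = 1560780 ways to choose 7 from 29.
Selections with exactly 6 veterans: choose 6 of the 16 veterans and 1 of the 13 rookies, C(16,6)·C(13,1) = 8008·13 = 104104.
Probability = 104104/1560780 = 2002/30015.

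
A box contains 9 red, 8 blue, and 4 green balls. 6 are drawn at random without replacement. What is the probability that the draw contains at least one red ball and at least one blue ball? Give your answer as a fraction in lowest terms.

There are C(21,6) = 54264 possible draws.
By inclusion-exclusion on the complements, draws missing all red or all blue: C(12,6) + C(13,6) − C(4,6) = 924 + 1716 − 0 = 2640.
So draws with at least one of each: 54264 − 2640 = 51624, probability 51624/54264 = 2151/2261.

2151/2261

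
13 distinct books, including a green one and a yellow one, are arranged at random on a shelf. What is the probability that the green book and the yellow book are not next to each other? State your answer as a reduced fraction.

11/13

There are 13! = 6227020800 arrangements.
Arrangements with the green book and the yellow book adjacent: 2·12! = 958003200.
So not adjacent: 6227020800 − 958003200 = 5269017600, probability 5269017600/6227020800 = 11/13.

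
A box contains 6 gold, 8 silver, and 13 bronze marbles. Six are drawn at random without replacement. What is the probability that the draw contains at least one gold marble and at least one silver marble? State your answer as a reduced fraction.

There are C(27,6) = 296010 possible draws.
By inclusion-exclusion on the complements, draws missing all gold or all silver: C(21,6) + C(19,6) − C(13,6) = 54264 + 27132 − 1716 = 79680.
So draws with at least one of each: 296010 − 79680 = 216330, probability 216330/296010 = 7211/9867.

7211/9867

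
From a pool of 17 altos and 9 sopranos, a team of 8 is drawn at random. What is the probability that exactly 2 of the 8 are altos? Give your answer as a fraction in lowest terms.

The sample space is all 8-subsets of the 26: C(26,8) = 1562275.
Selections with exactly 2 altos: choose 2 of the 17 altos and 6 of the 9 sopranos, C(17,2)·C(9,6) = 136·84 = 11424.
Probability = 11424/1562275.

11424/1562275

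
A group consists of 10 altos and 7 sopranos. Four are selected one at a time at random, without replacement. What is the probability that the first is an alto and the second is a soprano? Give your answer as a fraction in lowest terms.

Multiply the conditional probabilities at each draw: 10/17 · 7/16 = 70/272 = 35/136.

35/136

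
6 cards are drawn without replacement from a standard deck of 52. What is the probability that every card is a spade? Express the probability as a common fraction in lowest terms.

33/391510

There are C(52,6) = 20358520 possible 6-card hands.
Hands that are all spades: C(13,6) = 1716.
Probability = 1716/20358520 = 33/391510.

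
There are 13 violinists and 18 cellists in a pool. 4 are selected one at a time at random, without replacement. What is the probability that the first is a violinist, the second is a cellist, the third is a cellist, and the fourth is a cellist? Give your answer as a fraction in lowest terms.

Multiply the conditional probabilities at each draw: 13/31 · 18/30 · 17/29 · 16/28 = 63648/755160 = 2652/31465.

2652/31465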